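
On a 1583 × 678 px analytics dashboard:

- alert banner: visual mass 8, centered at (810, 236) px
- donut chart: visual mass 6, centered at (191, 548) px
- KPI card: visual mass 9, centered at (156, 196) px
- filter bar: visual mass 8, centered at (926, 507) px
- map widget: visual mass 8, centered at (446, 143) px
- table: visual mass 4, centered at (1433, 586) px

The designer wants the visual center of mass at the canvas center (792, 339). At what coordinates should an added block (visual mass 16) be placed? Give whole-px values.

(1312, 345)

After adding the added block, total weight = 8 + 6 + 9 + 8 + 8 + 4 + 16 = 59.
x: need Σw·x = 59·792 = 46728. Existing = 8·810 + 6·191 + 9·156 + 8·926 + 8·446 + 4·1433 = 25738. Remainder 20990 / 16 ≈ 1311.88.
y: need Σw·y = 59·339 = 20001. Existing = 8·236 + 6·548 + 9·196 + 8·507 + 8·143 + 4·586 = 14484. Remainder 5517 / 16 ≈ 344.81.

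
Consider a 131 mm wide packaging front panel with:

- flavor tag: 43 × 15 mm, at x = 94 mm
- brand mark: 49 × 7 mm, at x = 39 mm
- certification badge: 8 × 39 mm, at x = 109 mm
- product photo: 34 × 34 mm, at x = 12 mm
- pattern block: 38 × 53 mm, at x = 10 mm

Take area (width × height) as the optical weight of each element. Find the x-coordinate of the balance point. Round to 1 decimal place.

Taking area as weight: flavor tag 43·15 = 645, brand mark 49·7 = 343, certification badge 8·39 = 312, product photo 34·34 = 1156, pattern block 38·53 = 2014. Sum 4470.
x-moment: 645·94 + 343·39 + 312·109 + 1156·12 + 2014·10 = 142027; centroid 142027/4470 ≈ 31.77.

x ≈ 31.8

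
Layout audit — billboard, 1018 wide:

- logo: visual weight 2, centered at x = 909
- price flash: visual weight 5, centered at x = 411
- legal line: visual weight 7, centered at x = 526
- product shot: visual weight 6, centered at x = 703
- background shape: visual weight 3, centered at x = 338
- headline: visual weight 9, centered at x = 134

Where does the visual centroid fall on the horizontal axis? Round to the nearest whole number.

Weights sum to 2 + 5 + 7 + 6 + 3 + 9 = 32.
Σw·x = 13993; x̄ = 13993/32 ≈ 437.28.

x ≈ 437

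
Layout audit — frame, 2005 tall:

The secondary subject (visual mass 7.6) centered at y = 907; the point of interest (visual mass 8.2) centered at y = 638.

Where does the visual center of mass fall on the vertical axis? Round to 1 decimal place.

Total weight = 7.6 + 8.2 = 15.8.
Σw·y = 7.6·907 + 8.2·638 = 12124.8, so ȳ = 12124.8/15.8 ≈ 767.39.

y ≈ 767.4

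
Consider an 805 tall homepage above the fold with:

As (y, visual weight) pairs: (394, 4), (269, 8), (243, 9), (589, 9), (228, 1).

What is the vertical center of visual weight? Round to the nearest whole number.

Σw = 4 + 8 + 9 + 9 + 1 = 31.
y: (4·394 + 8·269 + 9·243 + 9·589 + 1·228) / 31 = 11444 / 31 ≈ 369.16

y ≈ 369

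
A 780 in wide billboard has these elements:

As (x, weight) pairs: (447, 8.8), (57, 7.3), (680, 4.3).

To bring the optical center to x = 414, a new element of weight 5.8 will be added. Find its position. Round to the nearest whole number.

x ≈ 616

New total weight: (8.8 + 7.3 + 4.3) + 5.8 = 26.2.
x: target moment 26.2×414 = 10846.8; current 8.8·447 + 7.3·57 + 4.3·680 = 7273.7; the new element supplies 3573.1, so x = 3573.1/5.8 ≈ 616.05.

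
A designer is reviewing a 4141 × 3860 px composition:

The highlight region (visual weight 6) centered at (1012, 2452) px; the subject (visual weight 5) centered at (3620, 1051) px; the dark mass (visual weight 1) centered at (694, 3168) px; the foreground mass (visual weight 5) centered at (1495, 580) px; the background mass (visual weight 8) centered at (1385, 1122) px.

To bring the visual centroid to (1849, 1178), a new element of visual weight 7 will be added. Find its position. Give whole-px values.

New total weight: (6 + 5 + 1 + 5 + 8) + 7 = 32.
x: need Σw·x = 32·1849 = 59168. Existing = 6·1012 + 5·3620 + 1·694 + 5·1495 + 8·1385 = 43421. Remainder 15747 / 7 ≈ 2249.57.
y: need Σw·y = 32·1178 = 37696. Existing = 6·2452 + 5·1051 + 1·3168 + 5·580 + 8·1122 = 35011. Remainder 2685 / 7 ≈ 383.57.

(2250, 384)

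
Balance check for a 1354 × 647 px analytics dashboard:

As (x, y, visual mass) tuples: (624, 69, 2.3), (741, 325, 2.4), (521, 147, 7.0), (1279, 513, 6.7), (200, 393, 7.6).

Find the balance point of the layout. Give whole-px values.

(652, 323)

Weights sum to 2.3 + 2.4 + 7.0 + 6.7 + 7.6 = 26.0.
Σw·x = 2.3·624 + 2.4·741 + 7.0·521 + 6.7·1279 + 7.6·200 = 16949.9, so x̄ = 16949.9/26.0 ≈ 651.92.
Σw·y = 2.3·69 + 2.4·325 + 7.0·147 + 6.7·513 + 7.6·393 = 8391.6, so ȳ = 8391.6/26.0 ≈ 322.75.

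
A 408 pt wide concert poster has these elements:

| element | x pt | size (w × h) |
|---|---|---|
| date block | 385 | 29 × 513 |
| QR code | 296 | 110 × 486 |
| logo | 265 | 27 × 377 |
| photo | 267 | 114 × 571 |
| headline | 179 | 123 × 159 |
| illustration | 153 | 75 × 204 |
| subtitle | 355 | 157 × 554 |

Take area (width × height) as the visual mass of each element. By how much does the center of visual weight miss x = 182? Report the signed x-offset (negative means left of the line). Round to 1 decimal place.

Areas: date block 29·513 = 14877, QR code 110·486 = 53460, logo 27·377 = 10179, photo 114·571 = 65094, headline 123·159 = 19557, illustration 75·204 = 15300, subtitle 157·554 = 86978. Total weight = 265445.
x: moment 78348131 / weight 265445 ≈ 295.16
Against x = 182, that's 295.16 − 182 = 113.16.

≈ 113.2 pt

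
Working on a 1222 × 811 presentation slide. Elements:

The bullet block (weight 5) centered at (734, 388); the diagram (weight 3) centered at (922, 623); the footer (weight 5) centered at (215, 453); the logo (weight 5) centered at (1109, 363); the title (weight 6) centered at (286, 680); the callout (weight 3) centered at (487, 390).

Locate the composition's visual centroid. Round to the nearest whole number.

Weights sum to 5 + 3 + 5 + 5 + 6 + 3 = 27.
Σw·x = 16233; x̄ = 16233/27 ≈ 601.22.
y: moment 13139 / weight 27 ≈ 486.63

(601, 487)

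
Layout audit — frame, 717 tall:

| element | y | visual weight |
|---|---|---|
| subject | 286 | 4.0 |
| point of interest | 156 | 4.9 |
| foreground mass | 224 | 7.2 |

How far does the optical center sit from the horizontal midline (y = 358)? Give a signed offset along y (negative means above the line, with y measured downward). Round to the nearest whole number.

≈ -139

Weights sum to 4.0 + 4.9 + 7.2 = 16.1.
y-moment: 4.0·286 + 4.9·156 + 7.2·224 = 3521.2; centroid 3521.2/16.1 ≈ 218.71.
Against y = 358, that's 218.71 − 358 = -139.29.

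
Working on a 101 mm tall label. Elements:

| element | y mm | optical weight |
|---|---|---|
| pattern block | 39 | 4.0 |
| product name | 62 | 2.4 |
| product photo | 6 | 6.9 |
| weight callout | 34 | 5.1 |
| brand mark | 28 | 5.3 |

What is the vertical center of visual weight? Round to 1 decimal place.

Weights sum to 4.0 + 2.4 + 6.9 + 5.1 + 5.3 = 23.7.
y: (4.0·39 + 2.4·62 + 6.9·6 + 5.1·34 + 5.3·28) / 23.7 = 668.0 / 23.7 ≈ 28.19

y ≈ 28.2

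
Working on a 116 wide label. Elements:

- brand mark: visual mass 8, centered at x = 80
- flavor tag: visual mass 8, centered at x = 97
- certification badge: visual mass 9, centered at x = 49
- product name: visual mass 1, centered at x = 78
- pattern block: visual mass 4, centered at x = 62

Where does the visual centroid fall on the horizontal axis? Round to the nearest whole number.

x ≈ 73

Total weight = 8 + 8 + 9 + 1 + 4 = 30.
x-moment: 8·80 + 8·97 + 9·49 + 1·78 + 4·62 = 2183; centroid 2183/30 ≈ 72.77.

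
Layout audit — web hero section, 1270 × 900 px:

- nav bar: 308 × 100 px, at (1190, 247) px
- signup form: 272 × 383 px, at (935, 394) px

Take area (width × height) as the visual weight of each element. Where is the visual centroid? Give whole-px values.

Taking area as weight: nav bar 308·100 = 30800, signup form 272·383 = 104176. Sum 134976.
Σw·x = 30800·1190 + 104176·935 = 134056560, so x̄ = 134056560/134976 ≈ 993.19.
Σw·y = 30800·247 + 104176·394 = 48652944, so ȳ = 48652944/134976 ≈ 360.46.

(993, 360)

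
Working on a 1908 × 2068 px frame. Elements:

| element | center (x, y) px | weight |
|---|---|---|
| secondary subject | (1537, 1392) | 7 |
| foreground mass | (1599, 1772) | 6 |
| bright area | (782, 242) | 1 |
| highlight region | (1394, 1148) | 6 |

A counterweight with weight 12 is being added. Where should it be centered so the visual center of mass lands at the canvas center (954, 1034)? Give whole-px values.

With the counterweight, Σw becomes 7 + 6 + 1 + 6 + 12 = 32.
x: need Σw·x = 32·954 = 30528. Existing = 7·1537 + 6·1599 + 1·782 + 6·1394 = 29499. Remainder 1029 / 12 ≈ 85.75.
y: need Σw·y = 32·1034 = 33088. Existing = 7·1392 + 6·1772 + 1·242 + 6·1148 = 27506. Remainder 5582 / 12 ≈ 465.17.

(86, 465)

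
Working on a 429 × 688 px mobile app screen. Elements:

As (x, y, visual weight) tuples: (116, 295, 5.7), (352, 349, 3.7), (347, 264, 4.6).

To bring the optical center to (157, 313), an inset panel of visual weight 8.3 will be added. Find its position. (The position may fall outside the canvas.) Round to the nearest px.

(-7, 336)

New total weight: (5.7 + 3.7 + 4.6) + 8.3 = 22.3.
Along x: (3559.8 + 8.3·x) / 22.3 = 157 (existing moment 5.7·116 + 3.7·352 + 4.6·347 = 3559.8) ⇒ x = (3501.1 − 3559.8) / 8.3 ≈ -7.07.
Along y: (4187.2 + 8.3·y) / 22.3 = 313 (existing moment 5.7·295 + 3.7·349 + 4.6·264 = 4187.2) ⇒ y = (6979.9 − 4187.2) / 8.3 ≈ 336.47.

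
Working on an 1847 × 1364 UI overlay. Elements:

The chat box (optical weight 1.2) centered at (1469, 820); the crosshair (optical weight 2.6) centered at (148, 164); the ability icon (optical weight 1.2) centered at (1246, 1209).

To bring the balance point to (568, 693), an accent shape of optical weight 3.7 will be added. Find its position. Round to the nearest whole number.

(351, 856)

New total weight: (1.2 + 2.6 + 1.2) + 3.7 = 8.7.
x: need Σw·x = 8.7·568 = 4941.6. Existing = 1.2·1469 + 2.6·148 + 1.2·1246 = 3642.8. Remainder 1298.8 / 3.7 ≈ 351.03.
y: need Σw·y = 8.7·693 = 6029.1. Existing = 1.2·820 + 2.6·164 + 1.2·1209 = 2861.2. Remainder 3167.9 / 3.7 ≈ 856.19.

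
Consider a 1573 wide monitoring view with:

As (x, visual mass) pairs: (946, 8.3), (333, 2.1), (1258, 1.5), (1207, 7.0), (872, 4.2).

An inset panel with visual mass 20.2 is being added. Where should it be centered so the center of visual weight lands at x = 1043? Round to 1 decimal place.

x ≈ 1119.4

New total weight: (8.3 + 2.1 + 1.5 + 7.0 + 4.2) + 20.2 = 43.3.
x: need Σw·x = 43.3·1043 = 45161.9. Existing = 8.3·946 + 2.1·333 + 1.5·1258 + 7.0·1207 + 4.2·872 = 22549.5. Remainder 22612.4 / 20.2 ≈ 1119.43.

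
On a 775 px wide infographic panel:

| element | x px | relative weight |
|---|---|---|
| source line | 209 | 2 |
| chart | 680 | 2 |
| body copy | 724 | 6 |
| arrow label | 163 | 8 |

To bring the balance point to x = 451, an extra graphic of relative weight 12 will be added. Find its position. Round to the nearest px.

x ≈ 509

With the extra graphic, Σw becomes 2 + 2 + 6 + 8 + 12 = 30.
Along x: (7426 + 12·x) / 30 = 451 (existing moment 2·209 + 2·680 + 6·724 + 8·163 = 7426) ⇒ x = (13530 − 7426) / 12 ≈ 508.67.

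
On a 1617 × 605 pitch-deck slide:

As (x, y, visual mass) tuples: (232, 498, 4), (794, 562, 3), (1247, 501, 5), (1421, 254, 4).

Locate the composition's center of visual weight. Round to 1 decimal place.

(951.8, 449.9)

Weights sum to 4 + 3 + 5 + 4 = 16.
Σw·x = 4·232 + 3·794 + 5·1247 + 4·1421 = 15229, so x̄ = 15229/16 ≈ 951.81.
Σw·y = 4·498 + 3·562 + 5·501 + 4·254 = 7199, so ȳ = 7199/16 ≈ 449.94.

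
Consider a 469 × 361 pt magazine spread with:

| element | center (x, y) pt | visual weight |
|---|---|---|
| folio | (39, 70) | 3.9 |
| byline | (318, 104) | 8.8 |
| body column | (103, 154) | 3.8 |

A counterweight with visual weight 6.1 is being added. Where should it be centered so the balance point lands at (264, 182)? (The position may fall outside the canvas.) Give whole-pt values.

With the counterweight, Σw becomes 3.9 + 8.8 + 3.8 + 6.1 = 22.6.
x: target moment 22.6×264 = 5966.4; current 3.9·39 + 8.8·318 + 3.8·103 = 3341.9; the counterweight supplies 2624.5, so x = 2624.5/6.1 ≈ 430.25.
y: target moment 22.6×182 = 4113.2; current 3.9·70 + 8.8·104 + 3.8·154 = 1773.4; the counterweight supplies 2339.8, so y = 2339.8/6.1 ≈ 383.57.

(430, 384)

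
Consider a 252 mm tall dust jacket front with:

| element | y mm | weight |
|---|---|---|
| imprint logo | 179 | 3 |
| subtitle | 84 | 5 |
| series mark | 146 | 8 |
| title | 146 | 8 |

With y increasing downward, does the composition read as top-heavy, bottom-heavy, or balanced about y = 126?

Weights sum to 3 + 5 + 8 + 8 = 24.
y: (3·179 + 5·84 + 8·146 + 8·146) / 24 = 3293 / 24 ≈ 137.21
137.2 lies below (larger y than) the midline 126, so the layout is bottom-heavy.

bottom-heavy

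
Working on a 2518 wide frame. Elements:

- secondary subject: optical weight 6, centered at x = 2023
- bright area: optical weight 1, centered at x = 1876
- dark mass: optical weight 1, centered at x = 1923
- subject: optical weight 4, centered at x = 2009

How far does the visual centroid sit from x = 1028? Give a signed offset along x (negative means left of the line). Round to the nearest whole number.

≈ 970

Weights sum to 6 + 1 + 1 + 4 = 12.
x-moment: 6·2023 + 1·1876 + 1·1923 + 4·2009 = 23973; centroid 23973/12 ≈ 1997.75.
Against x = 1028, that's 1997.75 − 1028 = 969.75.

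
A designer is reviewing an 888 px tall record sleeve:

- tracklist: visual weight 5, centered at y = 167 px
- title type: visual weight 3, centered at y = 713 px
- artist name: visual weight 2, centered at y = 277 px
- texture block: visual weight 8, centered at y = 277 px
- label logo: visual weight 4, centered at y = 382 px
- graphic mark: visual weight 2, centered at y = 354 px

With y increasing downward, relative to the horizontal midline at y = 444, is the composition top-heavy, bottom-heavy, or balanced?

Weights sum to 5 + 3 + 2 + 8 + 4 + 2 = 24.
y: moment 7980 / weight 24 ≈ 332.50
Since 332.5 is above (smaller y than) 444, the composition reads top-heavy.

top-heavy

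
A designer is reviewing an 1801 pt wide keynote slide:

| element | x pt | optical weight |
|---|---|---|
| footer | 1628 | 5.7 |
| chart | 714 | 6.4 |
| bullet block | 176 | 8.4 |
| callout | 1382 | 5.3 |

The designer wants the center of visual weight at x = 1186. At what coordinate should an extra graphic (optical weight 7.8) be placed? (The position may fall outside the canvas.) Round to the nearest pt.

With the extra graphic, Σw becomes 5.7 + 6.4 + 8.4 + 5.3 + 7.8 = 33.6.
x: target moment 33.6×1186 = 39849.6; current 5.7·1628 + 6.4·714 + 8.4·176 + 5.3·1382 = 22652.2; the extra graphic supplies 17197.4, so x = 17197.4/7.8 ≈ 2204.79.

x ≈ 2205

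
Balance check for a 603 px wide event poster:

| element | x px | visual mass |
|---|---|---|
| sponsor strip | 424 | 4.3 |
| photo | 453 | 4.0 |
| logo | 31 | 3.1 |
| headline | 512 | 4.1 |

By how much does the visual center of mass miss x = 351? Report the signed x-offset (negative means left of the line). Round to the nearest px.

Σw = 4.3 + 4.0 + 3.1 + 4.1 = 15.5.
Σw·x = 4.3·424 + 4.0·453 + 3.1·31 + 4.1·512 = 5830.5, so x̄ = 5830.5/15.5 ≈ 376.16.
Against x = 351, that's 376.16 − 351 = 25.16.

≈ 25 px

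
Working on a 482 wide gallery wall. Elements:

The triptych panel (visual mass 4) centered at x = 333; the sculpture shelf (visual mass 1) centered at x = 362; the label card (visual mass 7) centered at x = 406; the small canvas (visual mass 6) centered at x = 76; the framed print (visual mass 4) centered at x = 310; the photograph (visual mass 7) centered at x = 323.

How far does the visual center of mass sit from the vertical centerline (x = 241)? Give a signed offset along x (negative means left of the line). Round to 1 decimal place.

Σw = 4 + 1 + 7 + 6 + 4 + 7 = 29.
x: (4·333 + 1·362 + 7·406 + 6·76 + 4·310 + 7·323) / 29 = 8493 / 29 ≈ 292.86
Offset from x = 241: 292.86 − 241 ≈ 51.86.

≈ 51.9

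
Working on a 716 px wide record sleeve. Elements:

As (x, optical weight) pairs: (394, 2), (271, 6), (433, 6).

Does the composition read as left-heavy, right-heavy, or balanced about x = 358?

balanced

Weights sum to 2 + 6 + 6 = 14.
x-moment: 2·394 + 6·271 + 6·433 = 5012; centroid 5012/14 ≈ 358.00.
358.00 = 358 exactly: balanced.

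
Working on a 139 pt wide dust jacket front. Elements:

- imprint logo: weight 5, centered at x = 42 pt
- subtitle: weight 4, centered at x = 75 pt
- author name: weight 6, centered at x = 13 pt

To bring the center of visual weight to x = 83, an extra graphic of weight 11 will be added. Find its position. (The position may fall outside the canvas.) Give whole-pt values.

x ≈ 143

New total weight: (5 + 4 + 6) + 11 = 26.
x: target moment 26×83 = 2158; current 5·42 + 4·75 + 6·13 = 588; the extra graphic supplies 1570, so x = 1570/11 ≈ 142.73.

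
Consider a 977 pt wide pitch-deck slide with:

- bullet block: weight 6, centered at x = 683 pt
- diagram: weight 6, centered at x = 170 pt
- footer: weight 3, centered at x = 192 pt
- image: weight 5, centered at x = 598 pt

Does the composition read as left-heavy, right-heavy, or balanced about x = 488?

left-heavy

Weights sum to 6 + 6 + 3 + 5 = 20.
Σw·x = 6·683 + 6·170 + 3·192 + 5·598 = 8684, so x̄ = 8684/20 ≈ 434.20.
Since 434.2 is left of 488, the composition reads left-heavy.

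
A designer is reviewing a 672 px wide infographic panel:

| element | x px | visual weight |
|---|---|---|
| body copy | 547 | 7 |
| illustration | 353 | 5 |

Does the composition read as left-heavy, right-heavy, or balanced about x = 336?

right-heavy

Total weight = 7 + 5 = 12.
x-moment: 7·547 + 5·353 = 5594; centroid 5594/12 ≈ 466.17.
Since 466.2 is right of 336, the composition reads right-heavy.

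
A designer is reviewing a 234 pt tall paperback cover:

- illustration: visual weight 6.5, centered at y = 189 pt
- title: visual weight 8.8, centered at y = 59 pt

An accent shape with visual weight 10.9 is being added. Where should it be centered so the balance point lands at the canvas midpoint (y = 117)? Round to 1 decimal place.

y ≈ 120.9

New total weight: (6.5 + 8.8) + 10.9 = 26.2.
y: target moment 26.2×117 = 3065.4; current 6.5·189 + 8.8·59 = 1747.7; the accent shape supplies 1317.7, so y = 1317.7/10.9 ≈ 120.89.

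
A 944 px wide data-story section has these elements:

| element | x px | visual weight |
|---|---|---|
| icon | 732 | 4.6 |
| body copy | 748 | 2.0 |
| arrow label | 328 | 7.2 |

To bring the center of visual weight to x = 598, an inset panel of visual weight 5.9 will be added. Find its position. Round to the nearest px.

With the inset panel, Σw becomes 4.6 + 2.0 + 7.2 + 5.9 = 19.7.
x: target moment 19.7×598 = 11780.6; current 4.6·732 + 2.0·748 + 7.2·328 = 7224.8; the inset panel supplies 4555.8, so x = 4555.8/5.9 ≈ 772.17.

x ≈ 772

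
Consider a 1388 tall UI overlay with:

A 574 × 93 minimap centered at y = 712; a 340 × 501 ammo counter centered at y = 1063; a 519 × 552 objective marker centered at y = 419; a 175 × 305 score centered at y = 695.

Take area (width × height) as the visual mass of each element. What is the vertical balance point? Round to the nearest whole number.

Areas → weights: minimap 574·93 = 53382, ammo counter 340·501 = 170340, objective marker 519·552 = 286488, score 175·305 = 53375; Σw = 563585.
y-moment: 53382·712 + 170340·1063 + 286488·419 + 53375·695 = 376213501; centroid 376213501/563585 ≈ 667.54.

y ≈ 668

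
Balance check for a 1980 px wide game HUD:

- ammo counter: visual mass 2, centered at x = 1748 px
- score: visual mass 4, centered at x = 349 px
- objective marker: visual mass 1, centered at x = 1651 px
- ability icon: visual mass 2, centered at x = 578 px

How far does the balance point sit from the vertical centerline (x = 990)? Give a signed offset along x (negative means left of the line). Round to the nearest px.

Weights sum to 2 + 4 + 1 + 2 = 9.
x-moment: 2·1748 + 4·349 + 1·1651 + 2·578 = 7699; centroid 7699/9 ≈ 855.44.
Against x = 990, that's 855.44 − 990 = -134.56.

≈ -135 px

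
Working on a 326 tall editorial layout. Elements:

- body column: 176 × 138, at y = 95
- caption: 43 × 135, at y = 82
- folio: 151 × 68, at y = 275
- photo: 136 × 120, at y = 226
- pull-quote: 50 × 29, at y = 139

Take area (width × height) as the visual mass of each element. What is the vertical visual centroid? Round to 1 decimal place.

y ≈ 163.4

Taking area as weight: body column 176·138 = 24288, caption 43·135 = 5805, folio 151·68 = 10268, photo 136·120 = 16320, pull-quote 50·29 = 1450. Sum 58131.
Σw·y = 24288·95 + 5805·82 + 10268·275 + 16320·226 + 1450·139 = 9496940, so ȳ = 9496940/58131 ≈ 163.37.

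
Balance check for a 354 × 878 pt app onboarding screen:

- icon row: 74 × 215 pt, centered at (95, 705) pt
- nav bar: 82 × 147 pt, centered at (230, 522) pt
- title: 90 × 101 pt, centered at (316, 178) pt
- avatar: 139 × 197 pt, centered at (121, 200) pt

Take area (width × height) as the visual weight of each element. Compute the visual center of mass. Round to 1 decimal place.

Taking area as weight: icon row 74·215 = 15910, nav bar 82·147 = 12054, title 90·101 = 9090, avatar 139·197 = 27383. Sum 64437.
Σw·x = 15910·95 + 12054·230 + 9090·316 + 27383·121 = 10469653, so x̄ = 10469653/64437 ≈ 162.48.
Σw·y = 15910·705 + 12054·522 + 9090·178 + 27383·200 = 24603358, so ȳ = 24603358/64437 ≈ 381.82.

(162.5, 381.8)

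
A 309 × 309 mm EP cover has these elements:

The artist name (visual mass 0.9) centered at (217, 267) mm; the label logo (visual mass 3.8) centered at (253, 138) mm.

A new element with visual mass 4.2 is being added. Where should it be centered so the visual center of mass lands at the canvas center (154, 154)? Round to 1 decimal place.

(50.9, 144.3)

New total weight: (0.9 + 3.8) + 4.2 = 8.9.
x: target moment 8.9×154 = 1370.6; current 0.9·217 + 3.8·253 = 1156.7; the new element supplies 213.9, so x = 213.9/4.2 ≈ 50.93.
y: target moment 8.9×154 = 1370.6; current 0.9·267 + 3.8·138 = 764.7; the new element supplies 605.9, so y = 605.9/4.2 ≈ 144.26.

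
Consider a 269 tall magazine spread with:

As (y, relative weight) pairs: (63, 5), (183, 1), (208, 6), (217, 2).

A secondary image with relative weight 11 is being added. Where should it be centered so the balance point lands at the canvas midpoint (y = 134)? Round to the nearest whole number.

With the secondary image, Σw becomes 5 + 1 + 6 + 2 + 11 = 25.
y: target moment 25×134 = 3350; current 5·63 + 1·183 + 6·208 + 2·217 = 2180; the secondary image supplies 1170, so y = 1170/11 ≈ 106.36.

y ≈ 106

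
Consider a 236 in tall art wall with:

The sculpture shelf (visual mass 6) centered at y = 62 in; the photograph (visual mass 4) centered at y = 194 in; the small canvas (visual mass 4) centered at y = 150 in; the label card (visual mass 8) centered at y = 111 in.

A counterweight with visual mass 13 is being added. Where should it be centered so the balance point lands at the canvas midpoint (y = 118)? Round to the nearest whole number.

After adding the counterweight, total weight = 6 + 4 + 4 + 8 + 13 = 35.
y: target moment 35×118 = 4130; current 6·62 + 4·194 + 4·150 + 8·111 = 2636; the counterweight supplies 1494, so y = 1494/13 ≈ 114.92.

y ≈ 115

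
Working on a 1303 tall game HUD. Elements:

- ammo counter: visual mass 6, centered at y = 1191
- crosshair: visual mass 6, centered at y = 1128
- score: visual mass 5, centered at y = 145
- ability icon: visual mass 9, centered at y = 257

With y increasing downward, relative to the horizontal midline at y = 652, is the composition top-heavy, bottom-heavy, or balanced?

balanced

Weights sum to 6 + 6 + 5 + 9 = 26.
y-moment: 6·1191 + 6·1128 + 5·145 + 9·257 = 16952; centroid 16952/26 ≈ 652.00.
652.00 = 652 exactly: balanced.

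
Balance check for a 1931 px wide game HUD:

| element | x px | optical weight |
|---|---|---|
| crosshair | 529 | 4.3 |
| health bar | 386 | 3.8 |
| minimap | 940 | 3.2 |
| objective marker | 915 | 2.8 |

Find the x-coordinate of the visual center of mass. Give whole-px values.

x ≈ 660

Σw = 4.3 + 3.8 + 3.2 + 2.8 = 14.1.
x-moment: 4.3·529 + 3.8·386 + 3.2·940 + 2.8·915 = 9311.5; centroid 9311.5/14.1 ≈ 660.39.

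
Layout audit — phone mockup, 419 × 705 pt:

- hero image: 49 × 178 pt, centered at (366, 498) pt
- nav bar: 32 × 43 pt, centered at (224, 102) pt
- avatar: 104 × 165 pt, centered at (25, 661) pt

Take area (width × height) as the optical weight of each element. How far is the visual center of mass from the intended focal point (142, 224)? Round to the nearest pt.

Areas → weights: hero image 49·178 = 8722, nav bar 32·43 = 1376, avatar 104·165 = 17160; Σw = 27258.
x-moment: 8722·366 + 1376·224 + 17160·25 = 3929476; centroid 3929476/27258 ≈ 144.16.
y-moment: 8722·498 + 1376·102 + 17160·661 = 15826668; centroid 15826668/27258 ≈ 580.62.
From (142, 224): dx = 2.16, dy = 356.62, so the distance is √(dx²+dy²) ≈ 356.63.

≈ 357 pt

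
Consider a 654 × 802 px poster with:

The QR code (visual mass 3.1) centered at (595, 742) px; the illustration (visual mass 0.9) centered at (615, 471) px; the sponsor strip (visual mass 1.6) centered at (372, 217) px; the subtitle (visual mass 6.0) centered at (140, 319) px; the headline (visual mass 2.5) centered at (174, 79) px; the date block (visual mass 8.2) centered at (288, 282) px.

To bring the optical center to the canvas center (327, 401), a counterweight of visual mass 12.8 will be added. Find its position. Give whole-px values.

(379, 514)

New total weight: (3.1 + 0.9 + 1.6 + 6.0 + 2.5 + 8.2) + 12.8 = 35.1.
x: need Σw·x = 35.1·327 = 11477.7. Existing = 3.1·595 + 0.9·615 + 1.6·372 + 6.0·140 + 2.5·174 + 8.2·288 = 6629.8. Remainder 4847.9 / 12.8 ≈ 378.74.
y: need Σw·y = 35.1·401 = 14075.1. Existing = 3.1·742 + 0.9·471 + 1.6·217 + 6.0·319 + 2.5·79 + 8.2·282 = 7495.2. Remainder 6579.9 / 12.8 ≈ 514.05.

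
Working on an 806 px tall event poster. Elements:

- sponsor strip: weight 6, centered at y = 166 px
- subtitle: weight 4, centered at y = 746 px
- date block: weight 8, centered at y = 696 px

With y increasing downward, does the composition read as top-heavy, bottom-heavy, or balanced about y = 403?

bottom-heavy

Weights sum to 6 + 4 + 8 = 18.
y-moment: 6·166 + 4·746 + 8·696 = 9548; centroid 9548/18 ≈ 530.44.
530.4 lies below (larger y than) the midline 403, so the layout is bottom-heavy.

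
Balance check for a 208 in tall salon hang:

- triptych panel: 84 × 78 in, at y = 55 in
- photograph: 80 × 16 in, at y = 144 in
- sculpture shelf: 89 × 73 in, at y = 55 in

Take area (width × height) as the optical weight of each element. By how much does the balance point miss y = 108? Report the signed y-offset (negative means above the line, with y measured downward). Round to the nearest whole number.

Areas → weights: triptych panel 84·78 = 6552, photograph 80·16 = 1280, sculpture shelf 89·73 = 6497; Σw = 14329.
Σw·y = 6552·55 + 1280·144 + 6497·55 = 902015, so ȳ = 902015/14329 ≈ 62.95.
Difference: 62.95 − 108 ≈ -45.05.

≈ -45 in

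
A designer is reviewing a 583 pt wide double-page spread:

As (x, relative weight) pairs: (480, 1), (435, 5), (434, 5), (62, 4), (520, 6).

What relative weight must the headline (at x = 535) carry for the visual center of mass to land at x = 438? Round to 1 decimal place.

w ≈ 10.4

Known weights sum to 1 + 5 + 5 + 4 + 6 = 21; their moment is 1·480 + 5·435 + 5·434 + 4·62 + 6·520 = 8193.
For the centroid to hit 438: (8193 + w·535) / (21 + w) = 438.
Rearranging, w·(535 − 438) = 438·21 − 8193 = 1005, so w ≈ 1005/97 = 10.36.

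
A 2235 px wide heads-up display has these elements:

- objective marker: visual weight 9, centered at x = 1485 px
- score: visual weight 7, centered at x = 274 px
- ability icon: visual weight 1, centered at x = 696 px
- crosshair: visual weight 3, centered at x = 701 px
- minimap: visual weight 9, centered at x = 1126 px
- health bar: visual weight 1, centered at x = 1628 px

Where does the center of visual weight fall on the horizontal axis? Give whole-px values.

x ≈ 995

Weights sum to 9 + 7 + 1 + 3 + 9 + 1 = 30.
x-moment: 9·1485 + 7·274 + 1·696 + 3·701 + 9·1126 + 1·1628 = 29844; centroid 29844/30 ≈ 994.80.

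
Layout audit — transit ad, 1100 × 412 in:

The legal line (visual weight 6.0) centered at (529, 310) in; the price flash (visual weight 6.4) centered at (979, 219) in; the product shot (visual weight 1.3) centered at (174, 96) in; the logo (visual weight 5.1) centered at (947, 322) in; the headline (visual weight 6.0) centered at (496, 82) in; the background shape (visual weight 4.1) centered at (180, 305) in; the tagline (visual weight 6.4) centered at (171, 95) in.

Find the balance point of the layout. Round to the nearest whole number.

(547, 209)

Total weight = 6.0 + 6.4 + 1.3 + 5.1 + 6.0 + 4.1 + 6.4 = 35.3.
x: moment 19303.9 / weight 35.3 ≈ 546.85
y: moment 7379.1 / weight 35.3 ≈ 209.04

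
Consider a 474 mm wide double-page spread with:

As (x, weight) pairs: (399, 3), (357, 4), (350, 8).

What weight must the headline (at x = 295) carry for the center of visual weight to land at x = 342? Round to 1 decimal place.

Existing Σw = 15 (3 + 4 + 8); existing moment 3·399 + 4·357 + 8·350 = 5425.
Set Σw·x/Σw = 342: (5425 + 295w) = 342·(15 + w).
Rearranging, w·(295 − 342) = 342·15 − 5425 = -295, so w ≈ -295/-47 = 6.28.

w ≈ 6.3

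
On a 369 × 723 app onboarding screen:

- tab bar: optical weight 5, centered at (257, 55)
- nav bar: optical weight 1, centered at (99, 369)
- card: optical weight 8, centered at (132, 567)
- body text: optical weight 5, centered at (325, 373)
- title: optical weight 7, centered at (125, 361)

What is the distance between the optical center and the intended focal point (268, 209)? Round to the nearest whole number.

≈ 177

Total weight = 5 + 1 + 8 + 5 + 7 = 26.
x: (5·257 + 1·99 + 8·132 + 5·325 + 7·125) / 26 = 4940 / 26 ≈ 190.00
y: (5·55 + 1·369 + 8·567 + 5·373 + 7·361) / 26 = 9572 / 26 ≈ 368.15
Relative to (268, 209): Δ = (-78.00, 159.15); |Δ| = √(-78.00² + 159.15²) ≈ 177.24.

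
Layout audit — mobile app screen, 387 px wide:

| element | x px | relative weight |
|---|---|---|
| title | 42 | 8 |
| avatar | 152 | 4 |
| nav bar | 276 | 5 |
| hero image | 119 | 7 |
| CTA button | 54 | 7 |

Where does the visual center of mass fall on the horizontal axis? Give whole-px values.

x ≈ 114

Weights sum to 8 + 4 + 5 + 7 + 7 = 31.
x: (8·42 + 4·152 + 5·276 + 7·119 + 7·54) / 31 = 3535 / 31 ≈ 114.03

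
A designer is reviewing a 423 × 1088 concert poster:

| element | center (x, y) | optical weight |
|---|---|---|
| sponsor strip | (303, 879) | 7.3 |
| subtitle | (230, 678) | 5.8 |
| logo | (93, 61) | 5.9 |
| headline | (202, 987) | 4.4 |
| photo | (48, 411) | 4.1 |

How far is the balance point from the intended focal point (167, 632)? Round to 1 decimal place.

Weights sum to 7.3 + 5.8 + 5.9 + 4.4 + 4.1 = 27.5.
x-moment: 7.3·303 + 5.8·230 + 5.9·93 + 4.4·202 + 4.1·48 = 5180.2; centroid 5180.2/27.5 ≈ 188.37.
y-moment: 7.3·879 + 5.8·678 + 5.9·61 + 4.4·987 + 4.1·411 = 16736.9; centroid 16736.9/27.5 ≈ 608.61.
Relative to (167, 632): Δ = (21.37, -23.39); |Δ| = √(21.37² + -23.39²) ≈ 31.68.

≈ 31.7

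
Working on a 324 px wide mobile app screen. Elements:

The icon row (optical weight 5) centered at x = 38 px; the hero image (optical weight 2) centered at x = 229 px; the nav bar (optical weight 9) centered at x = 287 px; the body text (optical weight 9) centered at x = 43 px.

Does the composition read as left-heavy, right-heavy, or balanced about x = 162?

left-heavy

Total weight = 5 + 2 + 9 + 9 = 25.
x: (5·38 + 2·229 + 9·287 + 9·43) / 25 = 3618 / 25 ≈ 144.72
144.7 lies left of the midline 162, so the layout is left-heavy.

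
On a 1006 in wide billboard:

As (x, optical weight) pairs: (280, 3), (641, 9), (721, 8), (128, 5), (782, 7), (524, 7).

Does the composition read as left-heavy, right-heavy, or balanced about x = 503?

right-heavy

Weights sum to 3 + 9 + 8 + 5 + 7 + 7 = 39.
x: moment 22159 / weight 39 ≈ 568.18
Since 568.2 is right of 503, the composition reads right-heavy.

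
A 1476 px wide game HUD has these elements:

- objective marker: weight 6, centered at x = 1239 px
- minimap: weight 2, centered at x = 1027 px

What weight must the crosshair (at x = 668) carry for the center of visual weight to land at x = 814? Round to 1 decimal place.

Existing Σw = 8 (6 + 2); existing moment 6·1239 + 2·1027 = 9488.
Set Σw·x/Σw = 814: (9488 + 668w) = 814·(8 + w).
So w = (814·8 − 9488)/(668 − 814) = -2976/-146 ≈ 20.38.

w ≈ 20.4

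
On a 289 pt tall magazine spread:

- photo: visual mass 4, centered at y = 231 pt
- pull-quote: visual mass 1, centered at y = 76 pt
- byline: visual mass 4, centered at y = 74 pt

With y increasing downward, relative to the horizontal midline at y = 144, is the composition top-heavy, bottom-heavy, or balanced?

Total weight = 4 + 1 + 4 = 9.
y-moment: 4·231 + 1·76 + 4·74 = 1296; centroid 1296/9 ≈ 144.00.
The centroid 144.00 matches the midline at 144, so the layout is balanced.

balanced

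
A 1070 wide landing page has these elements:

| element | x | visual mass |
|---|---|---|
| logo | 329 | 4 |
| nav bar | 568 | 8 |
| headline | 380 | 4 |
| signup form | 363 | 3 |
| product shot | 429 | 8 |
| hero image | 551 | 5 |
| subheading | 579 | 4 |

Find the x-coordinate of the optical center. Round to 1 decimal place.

x ≈ 471.4

Total weight = 4 + 8 + 4 + 3 + 8 + 5 + 4 = 36.
x: moment 16972 / weight 36 ≈ 471.44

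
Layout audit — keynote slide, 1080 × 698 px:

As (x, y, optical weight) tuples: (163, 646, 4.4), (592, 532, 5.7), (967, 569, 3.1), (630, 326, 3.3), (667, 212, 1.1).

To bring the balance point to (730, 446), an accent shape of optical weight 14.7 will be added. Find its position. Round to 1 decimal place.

(930.4, 371.3)

New total weight: (4.4 + 5.7 + 3.1 + 3.3 + 1.1) + 14.7 = 32.3.
x: target moment 32.3×730 = 23579.0; current 4.4·163 + 5.7·592 + 3.1·967 + 3.3·630 + 1.1·667 = 9902.0; the accent shape supplies 13677.0, so x = 13677.0/14.7 ≈ 930.41.
y: target moment 32.3×446 = 14405.8; current 4.4·646 + 5.7·532 + 3.1·569 + 3.3·326 + 1.1·212 = 8947.7; the accent shape supplies 5458.1, so y = 5458.1/14.7 ≈ 371.30.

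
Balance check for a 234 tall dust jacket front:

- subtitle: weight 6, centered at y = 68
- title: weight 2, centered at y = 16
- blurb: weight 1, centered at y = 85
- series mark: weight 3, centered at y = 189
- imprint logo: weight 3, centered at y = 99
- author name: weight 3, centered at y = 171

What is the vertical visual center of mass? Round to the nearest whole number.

Σw = 6 + 2 + 1 + 3 + 3 + 3 = 18.
Σw·y = 6·68 + 2·16 + 1·85 + 3·189 + 3·99 + 3·171 = 1902, so ȳ = 1902/18 ≈ 105.67.

y ≈ 106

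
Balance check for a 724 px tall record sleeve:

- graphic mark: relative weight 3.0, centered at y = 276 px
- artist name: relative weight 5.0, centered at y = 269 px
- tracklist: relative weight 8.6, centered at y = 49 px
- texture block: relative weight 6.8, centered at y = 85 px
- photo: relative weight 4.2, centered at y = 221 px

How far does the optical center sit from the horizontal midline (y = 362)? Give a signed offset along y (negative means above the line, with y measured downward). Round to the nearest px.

Weights sum to 3.0 + 5.0 + 8.6 + 6.8 + 4.2 = 27.6.
Σw·y = 3.0·276 + 5.0·269 + 8.6·49 + 6.8·85 + 4.2·221 = 4100.6, so ȳ = 4100.6/27.6 ≈ 148.57.
Against y = 362, that's 148.57 − 362 = -213.43.

≈ -213 px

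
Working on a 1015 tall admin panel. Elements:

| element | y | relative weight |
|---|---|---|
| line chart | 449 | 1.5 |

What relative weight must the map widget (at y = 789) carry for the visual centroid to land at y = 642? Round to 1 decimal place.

w ≈ 2.0

Known: weight 1.5 with moment 1.5·449 = 673.5.
For the centroid to hit 642: (673.5 + w·789) / (1.5 + w) = 642.
Rearranging, w·(789 − 642) = 642·1.5 − 673.5 = 289.5, so w ≈ 289.5/147 = 1.97.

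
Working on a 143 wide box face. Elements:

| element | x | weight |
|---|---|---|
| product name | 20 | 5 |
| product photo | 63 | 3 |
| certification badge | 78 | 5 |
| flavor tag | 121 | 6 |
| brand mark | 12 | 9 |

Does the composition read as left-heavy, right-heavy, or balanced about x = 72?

Total weight = 5 + 3 + 5 + 6 + 9 = 28.
x-moment: 5·20 + 3·63 + 5·78 + 6·121 + 9·12 = 1513; centroid 1513/28 ≈ 54.04.
54.0 vs midline 72 → left-heavy.

left-heavy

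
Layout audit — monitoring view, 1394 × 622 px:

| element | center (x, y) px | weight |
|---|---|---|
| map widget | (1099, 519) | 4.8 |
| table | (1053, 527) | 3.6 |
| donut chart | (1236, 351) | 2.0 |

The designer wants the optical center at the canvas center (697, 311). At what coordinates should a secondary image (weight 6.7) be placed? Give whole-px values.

After adding the secondary image, total weight = 4.8 + 3.6 + 2.0 + 6.7 = 17.1.
x: need Σw·x = 17.1·697 = 11918.7. Existing = 4.8·1099 + 3.6·1053 + 2.0·1236 = 11538.0. Remainder 380.7 / 6.7 ≈ 56.82.
y: need Σw·y = 17.1·311 = 5318.1. Existing = 4.8·519 + 3.6·527 + 2.0·351 = 5090.4. Remainder 227.7 / 6.7 ≈ 33.99.

(57, 34)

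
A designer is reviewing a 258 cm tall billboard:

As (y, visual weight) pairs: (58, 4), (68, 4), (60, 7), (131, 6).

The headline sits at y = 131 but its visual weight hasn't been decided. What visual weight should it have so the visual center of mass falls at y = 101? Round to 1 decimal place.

w ≈ 13.7

Existing Σw = 21 (4 + 4 + 7 + 6); existing moment 4·58 + 4·68 + 7·60 + 6·131 = 1710.
Set Σw·y/Σw = 101: (1710 + 131w) = 101·(21 + w).
So w = (101·21 − 1710)/(131 − 101) = 411/30 ≈ 13.70.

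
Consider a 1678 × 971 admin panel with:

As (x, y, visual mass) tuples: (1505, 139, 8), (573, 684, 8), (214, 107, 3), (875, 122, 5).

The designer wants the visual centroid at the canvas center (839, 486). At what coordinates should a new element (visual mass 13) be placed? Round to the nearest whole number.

New total weight: (8 + 8 + 3 + 5) + 13 = 37.
x: need Σw·x = 37·839 = 31043. Existing = 8·1505 + 8·573 + 3·214 + 5·875 = 21641. Remainder 9402 / 13 ≈ 723.23.
y: need Σw·y = 37·486 = 17982. Existing = 8·139 + 8·684 + 3·107 + 5·122 = 7515. Remainder 10467 / 13 ≈ 805.15.

(723, 805)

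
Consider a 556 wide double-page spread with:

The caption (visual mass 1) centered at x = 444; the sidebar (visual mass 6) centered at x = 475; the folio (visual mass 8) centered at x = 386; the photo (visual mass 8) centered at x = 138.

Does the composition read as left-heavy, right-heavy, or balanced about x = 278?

right-heavy

Σw = 1 + 6 + 8 + 8 = 23.
x: (1·444 + 6·475 + 8·386 + 8·138) / 23 = 7486 / 23 ≈ 325.48
Since 325.5 is right of 278, the composition reads right-heavy.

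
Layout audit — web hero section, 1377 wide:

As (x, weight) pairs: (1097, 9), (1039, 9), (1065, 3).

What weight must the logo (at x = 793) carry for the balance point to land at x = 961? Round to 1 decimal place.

w ≈ 13.3

Fixed elements: Σw = 9 + 9 + 3 = 21, Σw·x = 9·1097 + 9·1039 + 3·1065 = 22419.
For the centroid to hit 961: (22419 + w·793) / (21 + w) = 961.
So w = (961·21 − 22419)/(793 − 961) = -2238/-168 ≈ 13.32.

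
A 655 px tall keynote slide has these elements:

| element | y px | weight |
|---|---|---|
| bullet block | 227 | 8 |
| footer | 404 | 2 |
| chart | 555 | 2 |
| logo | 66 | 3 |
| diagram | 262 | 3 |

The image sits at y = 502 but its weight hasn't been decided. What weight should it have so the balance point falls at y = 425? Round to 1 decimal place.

w ≈ 38.1

Known weights sum to 8 + 2 + 2 + 3 + 3 = 18; their moment is 8·227 + 2·404 + 2·555 + 3·66 + 3·262 = 4718.
Set Σw·y/Σw = 425: (4718 + 502w) = 425·(18 + w).
Rearranging, w·(502 − 425) = 425·18 − 4718 = 2932, so w ≈ 2932/77 = 38.08.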